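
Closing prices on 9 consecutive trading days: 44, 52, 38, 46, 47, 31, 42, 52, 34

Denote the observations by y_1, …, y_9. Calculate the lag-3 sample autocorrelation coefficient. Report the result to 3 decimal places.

Mean ȳ = (44 + 52 + 38 + 46 + 47 + 31 + 42 + 52 + 34)/9 = 42.8889
Numerator Σ_{t=1}^{6}(y_t−ȳ)(y_{t+3}−ȳ) = 239.4074
Denominator Σ(y_t−ȳ)² = 438.8889
r_3 = 239.4074 / 438.8889 = 0.545

0.545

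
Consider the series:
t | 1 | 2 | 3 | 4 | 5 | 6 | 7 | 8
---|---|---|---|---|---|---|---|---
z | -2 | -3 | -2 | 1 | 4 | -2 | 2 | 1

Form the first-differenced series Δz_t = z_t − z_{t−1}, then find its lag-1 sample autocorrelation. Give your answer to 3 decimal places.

-0.520

First differences Δz: -1, 1, 3, 3, -6, 4, -1
Mean of differences = 0.4286
Numerator Σ(Δz_t−Δz̄)(Δz_{t+1}−Δz̄) = -37.3265
Denominator Σ(Δz_t−Δz̄)² = 71.7143
r_1(Δz) = -37.3265 / 71.7143 = -0.520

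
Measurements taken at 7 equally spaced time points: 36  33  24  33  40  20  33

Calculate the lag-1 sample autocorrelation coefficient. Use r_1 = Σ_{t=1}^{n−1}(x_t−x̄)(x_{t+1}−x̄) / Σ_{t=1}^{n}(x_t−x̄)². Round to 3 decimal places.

-0.416

Mean x̄ = (36 + 33 + 24 + 33 + 40 + 20 + 33)/7 = 31.2857
Deviations from mean: 4.7143, 1.7143, -7.2857, 1.7143, 8.7143, -11.2857, 1.7143
Σ(x_t−x̄)(x_{t+1}−x̄) = (8.0816) + (-12.4898) + (-12.4898) + (14.9388) + (-98.3469) + (-19.3469) = -119.6531
Denominator Σ(x_t−x̄)² = 287.4286
r_1 = -119.6531 / 287.4286 = -0.416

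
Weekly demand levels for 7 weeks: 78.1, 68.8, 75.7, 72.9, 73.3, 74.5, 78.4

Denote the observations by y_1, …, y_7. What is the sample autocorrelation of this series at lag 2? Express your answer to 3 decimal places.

Mean ȳ = (78.1 + 68.8 + 75.7 + 72.9 + 73.3 + 74.5 + 78.4)/7 = 74.5286
Deviations from mean: 3.5714, -5.7286, 1.1714, -1.6286, -1.2286, -0.0286, 3.8714
Σ(y_t−ȳ)(y_{t+2}−ȳ) = (4.1837) + (9.3294) + (-1.4392) + (0.0465) + (-4.7563) = 7.3641
Denominator Σ(y_t−ȳ)² = 66.0943
r_2 = 7.3641 / 66.0943 = 0.111

0.111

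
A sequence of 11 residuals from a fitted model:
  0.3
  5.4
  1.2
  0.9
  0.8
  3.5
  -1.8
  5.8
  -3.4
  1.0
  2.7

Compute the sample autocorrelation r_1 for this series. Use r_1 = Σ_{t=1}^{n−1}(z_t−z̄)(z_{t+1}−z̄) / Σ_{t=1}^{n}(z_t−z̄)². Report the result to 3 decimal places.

Mean z̄ = (0.3 + 5.4 + 1.2 + 0.9 + 0.8 + 3.5 − 1.8 + 5.8 − 3.4 + 1.0 + 2.7)/11 = 1.4909
Numerator Σ_{t=1}^{10}(z_t−z̄)(z_{t+1}−z̄) = -46.6610
Denominator Σ(z_t−z̄)² = 76.6691
r_1 = -46.6610 / 76.6691 = -0.609

-0.609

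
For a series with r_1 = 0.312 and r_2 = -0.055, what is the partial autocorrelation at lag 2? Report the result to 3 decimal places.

φ_{22} = (r_2 − r_1²) / (1 − r_1²)
r_1² = (0.312)² = 0.097344
Numerator = -0.055 − 0.0973 = -0.1523; denominator = 1 − 0.0973 = 0.9027
φ_{22} = -0.1523 / 0.9027 = -0.169

-0.169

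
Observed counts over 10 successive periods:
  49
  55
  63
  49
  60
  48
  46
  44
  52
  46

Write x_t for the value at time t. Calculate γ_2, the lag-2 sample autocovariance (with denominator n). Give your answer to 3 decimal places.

Mean x̄ = (49 + 55 + 63 + 49 + 60 + 48 + 46 + 44 + 52 + 46)/10 = 51.2000
Σ_{t=1}^{8}(x_t−x̄)(x_{t+2}−x̄) = 87.1200
γ_2 = 87.1200 / 10 = 8.712

8.712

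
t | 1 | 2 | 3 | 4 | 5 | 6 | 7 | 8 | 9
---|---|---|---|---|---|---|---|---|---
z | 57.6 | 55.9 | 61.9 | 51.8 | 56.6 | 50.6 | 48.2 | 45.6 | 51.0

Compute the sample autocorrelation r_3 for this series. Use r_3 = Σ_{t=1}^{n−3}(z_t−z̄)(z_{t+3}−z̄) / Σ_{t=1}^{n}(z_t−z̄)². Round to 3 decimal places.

-0.156

Mean z̄ = (57.6 + 55.9 + 61.9 + 51.8 + 56.6 + 50.6 + 48.2 + 45.6 + 51.0)/9 = 53.2444
Numerator Σ_{t=1}^{6}(z_t−z̄)(z_{t+3}−z̄) = -32.6993
Denominator Σ(z_t−z̄)² = 210.2022
r_3 = -32.6993 / 210.2022 = -0.156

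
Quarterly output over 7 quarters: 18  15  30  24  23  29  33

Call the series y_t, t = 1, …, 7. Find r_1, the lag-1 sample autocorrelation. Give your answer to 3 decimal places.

0.152

Mean ȳ = (18 + 15 + 30 + 24 + 23 + 29 + 33)/7 = 24.5714
Σ(y_t−ȳ)(y_{t+1}−ȳ) = (62.8980) + (-51.9592) + (-3.1020) + (0.8980) + (-6.9592) + (37.3265) = 39.1020
Denominator Σ(y_t−ȳ)² = 257.7143
r_1 = 39.1020 / 257.7143 = 0.152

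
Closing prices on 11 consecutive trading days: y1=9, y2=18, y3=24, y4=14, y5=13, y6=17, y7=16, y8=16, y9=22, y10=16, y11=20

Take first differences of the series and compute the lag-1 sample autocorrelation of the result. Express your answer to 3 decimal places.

First differences Δy: 9, 6, -10, -1, 4, -1, 0, 6, -6, 4
Mean of differences = 1.1000
Numerator Σ(Δy_t−Δȳ)(Δy_{t+1}−Δȳ) = -63.0100
Denominator Σ(Δy_t−Δȳ)² = 310.9000
r_1(Δy) = -63.0100 / 310.9000 = -0.203

-0.203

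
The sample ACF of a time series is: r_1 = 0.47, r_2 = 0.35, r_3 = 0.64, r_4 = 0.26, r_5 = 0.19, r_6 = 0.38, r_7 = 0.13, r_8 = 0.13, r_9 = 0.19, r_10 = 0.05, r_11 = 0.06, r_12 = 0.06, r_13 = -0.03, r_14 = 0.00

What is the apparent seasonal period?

The largest autocorrelation is r_3 = 0.64; the remaining lags stay at or below 0.47. The elevated value at lag 1 (0.47), dropping to 0.35 at lag 2, reflects decaying short-term dependence rather than seasonality.
The dominant spike at lag 3 indicates a seasonal period of 3.

3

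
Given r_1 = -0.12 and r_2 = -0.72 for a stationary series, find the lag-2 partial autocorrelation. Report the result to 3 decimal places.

φ_{22} = (r_2 − r_1²) / (1 − r_1²)
r_1² = (-0.12)² = 0.0144
Numerator = -0.72 − 0.0144 = -0.7344; denominator = 1 − 0.0144 = 0.9856
φ_{22} = -0.7344 / 0.9856 = -0.745

-0.745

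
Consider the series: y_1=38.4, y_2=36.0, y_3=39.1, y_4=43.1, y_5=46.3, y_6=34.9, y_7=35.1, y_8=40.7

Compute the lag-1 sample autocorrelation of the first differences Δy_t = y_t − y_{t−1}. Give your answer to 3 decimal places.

-0.097

First differences Δy: -2.4, 3.1, 4.0, 3.2, -11.4, 0.2, 5.6
Mean of differences = 0.3286
Numerator Σ(Δy_t−Δȳ)(Δy_{t+1}−Δȳ) = -19.6922
Denominator Σ(Δy_t−Δȳ)² = 202.2143
r_1(Δy) = -19.6922 / 202.2143 = -0.097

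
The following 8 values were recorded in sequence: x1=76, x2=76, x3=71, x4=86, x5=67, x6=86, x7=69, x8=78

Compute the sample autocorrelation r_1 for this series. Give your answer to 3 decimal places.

-0.875

Mean x̄ = (76 + 76 + 71 + 86 + 67 + 86 + 69 + 78)/8 = 76.1250
Deviations from mean: -0.1250, -0.1250, -5.1250, 9.8750, -9.1250, 9.8750, -7.1250, 1.8750
Σ(x_t−x̄)(x_{t+1}−x̄) = (0.0156) + (0.6406) + (-50.6094) + (-90.1094) + (-90.1094) + (-70.3594) + (-13.3594) = -313.8906
Denominator Σ(x_t−x̄)² = 358.8750
r_1 = -313.8906 / 358.8750 = -0.875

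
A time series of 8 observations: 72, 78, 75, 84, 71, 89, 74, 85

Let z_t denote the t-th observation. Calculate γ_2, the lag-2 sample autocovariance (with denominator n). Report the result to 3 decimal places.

Mean z̄ = (72 + 78 + 75 + 84 + 71 + 89 + 74 + 85)/8 = 78.5000
Deviations: -6.5000, -0.5000, -3.5000, 5.5000, -7.5000, 10.5000, -4.5000, 6.5000
Σ_{t=1}^{6}(z_t−z̄)(z_{t+2}−z̄) = 206.0000
γ_2 = 206.0000 / 8 = 25.750

25.750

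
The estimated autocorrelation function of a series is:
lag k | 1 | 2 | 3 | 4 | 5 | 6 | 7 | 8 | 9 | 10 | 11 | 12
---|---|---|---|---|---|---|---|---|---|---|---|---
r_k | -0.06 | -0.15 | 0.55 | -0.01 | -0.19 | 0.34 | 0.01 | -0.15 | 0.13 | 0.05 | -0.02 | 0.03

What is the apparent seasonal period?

3

The largest autocorrelation is r_3 = 0.55, with a weaker echo at lag 6 (0.34); the remaining lags stay at or below 0.13.
The dominant spike at lag 3 indicates a seasonal period of 3.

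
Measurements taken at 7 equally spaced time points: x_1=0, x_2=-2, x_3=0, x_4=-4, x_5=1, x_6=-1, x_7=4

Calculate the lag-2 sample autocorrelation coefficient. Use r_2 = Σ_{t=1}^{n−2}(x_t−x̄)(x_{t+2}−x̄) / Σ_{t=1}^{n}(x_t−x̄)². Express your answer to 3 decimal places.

Mean x̄ = (0 − 2 + 0 − 4 + 1 − 1 + 4)/7 = -0.2857
Σ(x_t−x̄)(x_{t+2}−x̄) = (0.0816) + (6.3673) + (0.3673) + (2.6531) + (5.5102) = 14.9796
Denominator Σ(x_t−x̄)² = 37.4286
r_2 = 14.9796 / 37.4286 = 0.400

0.400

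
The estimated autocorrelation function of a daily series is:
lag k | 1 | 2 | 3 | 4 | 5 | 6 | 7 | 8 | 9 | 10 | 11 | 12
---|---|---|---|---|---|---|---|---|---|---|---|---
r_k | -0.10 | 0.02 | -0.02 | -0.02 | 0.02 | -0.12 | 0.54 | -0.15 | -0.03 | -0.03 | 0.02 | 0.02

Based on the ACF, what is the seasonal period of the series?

The largest autocorrelation is r_7 = 0.54; the remaining lags stay at or below 0.02.
The dominant spike at lag 7 indicates a seasonal period of 7.

7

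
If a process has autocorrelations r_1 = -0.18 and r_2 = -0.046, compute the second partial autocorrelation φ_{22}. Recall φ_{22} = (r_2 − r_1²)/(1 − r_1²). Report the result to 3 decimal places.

-0.081

φ_{22} = (r_2 − r_1²) / (1 − r_1²)
r_1² = (-0.18)² = 0.0324
Numerator = -0.046 − 0.0324 = -0.0784; denominator = 1 − 0.0324 = 0.9676
φ_{22} = -0.0784 / 0.9676 = -0.081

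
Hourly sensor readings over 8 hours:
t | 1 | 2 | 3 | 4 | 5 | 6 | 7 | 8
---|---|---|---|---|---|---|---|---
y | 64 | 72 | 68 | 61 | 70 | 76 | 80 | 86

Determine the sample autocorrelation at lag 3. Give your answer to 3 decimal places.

-0.088

Mean ȳ = (64 + 72 + 68 + 61 + 70 + 76 + 80 + 86)/8 = 72.1250
Deviations from mean: -8.1250, -0.1250, -4.1250, -11.1250, -2.1250, 3.8750, 7.8750, 13.8750
Numerator Σ_{t=1}^{5}(y_t−ȳ)(y_{t+3}−ȳ) = -42.4219
Denominator Σ(y_t−ȳ)² = 480.8750
r_3 = -42.4219 / 480.8750 = -0.088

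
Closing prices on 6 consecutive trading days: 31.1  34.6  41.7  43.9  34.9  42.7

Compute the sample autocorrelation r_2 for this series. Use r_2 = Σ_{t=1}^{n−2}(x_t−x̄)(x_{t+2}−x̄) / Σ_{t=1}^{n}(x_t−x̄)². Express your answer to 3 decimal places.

-0.221

Mean x̄ = (31.1 + 34.6 + 41.7 + 43.9 + 34.9 + 42.7)/6 = 38.1500
Numerator Σ_{t=1}^{4}(x_t−x̄)(x_{t+2}−x̄) = -30.8150
Denominator Σ(x_t−x̄)² = 139.2350
r_2 = -30.8150 / 139.2350 = -0.221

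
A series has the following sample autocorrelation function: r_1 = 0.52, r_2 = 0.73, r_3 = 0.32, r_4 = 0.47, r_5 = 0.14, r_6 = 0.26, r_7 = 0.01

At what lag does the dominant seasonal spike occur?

The largest autocorrelation is r_2 = 0.73; the remaining lags stay at or below 0.52.
The dominant spike at lag 2 indicates a seasonal period of 2.

2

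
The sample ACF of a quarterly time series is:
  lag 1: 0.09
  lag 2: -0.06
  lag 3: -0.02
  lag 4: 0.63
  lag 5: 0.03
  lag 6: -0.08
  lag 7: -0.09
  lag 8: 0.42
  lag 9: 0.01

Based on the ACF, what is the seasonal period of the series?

The largest autocorrelation is r_4 = 0.63, with a weaker echo at lag 8 (0.42); the remaining lags stay at or below 0.09.
The dominant spike at lag 4 indicates a seasonal period of 4.

4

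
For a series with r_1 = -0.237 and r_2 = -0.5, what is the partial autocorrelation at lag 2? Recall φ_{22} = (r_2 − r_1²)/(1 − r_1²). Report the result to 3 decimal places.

-0.589

φ_{22} = (r_2 − r_1²) / (1 − r_1²)
r_1² = (-0.237)² = 0.056169
Numerator = -0.5 − 0.0562 = -0.5562; denominator = 1 − 0.0562 = 0.9438
φ_{22} = -0.5562 / 0.9438 = -0.589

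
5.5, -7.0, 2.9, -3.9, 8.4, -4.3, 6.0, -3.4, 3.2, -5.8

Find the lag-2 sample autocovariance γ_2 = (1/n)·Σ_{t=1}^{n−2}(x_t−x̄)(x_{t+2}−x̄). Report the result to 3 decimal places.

Mean x̄ = (5.5 − 7.0 + 2.9 − 3.9 + 8.4 − 4.3 + 6.0 − 3.4 + 3.2 − 5.8)/10 = 0.1600
Σ_{t=1}^{8}(x_t−x̄)(x_{t+2}−x̄) = 187.3568
γ_2 = 187.3568 / 10 = 18.736

18.736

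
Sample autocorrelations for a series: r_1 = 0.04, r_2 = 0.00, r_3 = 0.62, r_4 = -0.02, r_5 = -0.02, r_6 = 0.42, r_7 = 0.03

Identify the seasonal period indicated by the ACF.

3

The largest autocorrelation is r_3 = 0.62, with a weaker echo at lag 6 (0.42); the remaining lags stay at or below 0.04.
The dominant spike at lag 3 indicates a seasonal period of 3.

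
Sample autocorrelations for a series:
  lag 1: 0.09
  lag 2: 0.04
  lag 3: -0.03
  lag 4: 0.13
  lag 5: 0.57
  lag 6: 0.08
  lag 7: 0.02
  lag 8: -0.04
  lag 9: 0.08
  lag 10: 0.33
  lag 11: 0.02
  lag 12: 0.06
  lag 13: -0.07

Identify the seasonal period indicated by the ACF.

The largest autocorrelation is r_5 = 0.57, with a weaker echo at lag 10 (0.33); the remaining lags stay at or below 0.13.
The dominant spike at lag 5 indicates a seasonal period of 5.

5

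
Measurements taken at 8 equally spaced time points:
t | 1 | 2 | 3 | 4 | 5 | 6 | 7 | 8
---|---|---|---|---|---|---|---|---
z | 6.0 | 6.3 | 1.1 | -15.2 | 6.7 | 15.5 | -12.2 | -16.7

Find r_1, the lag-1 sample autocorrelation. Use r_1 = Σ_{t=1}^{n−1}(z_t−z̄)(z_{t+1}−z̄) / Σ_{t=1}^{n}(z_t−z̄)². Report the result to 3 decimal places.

0.045

Mean z̄ = (6.0 + 6.3 + 1.1 − 15.2 + 6.7 + 15.5 − 12.2 − 16.7)/8 = -1.0625
Deviations from mean: 7.0625, 7.3625, 2.1625, -14.1375, 7.7625, 16.5625, -11.1375, -15.6375
Σ(z_t−z̄)(z_{t+1}−z̄) = (51.9977) + (15.9214) + (-30.5723) + (-109.7423) + (128.5664) + (-184.4648) + (174.1627) = 45.8686
Denominator Σ(z_t−z̄)² = 1011.7788
r_1 = 45.8686 / 1011.7788 = 0.045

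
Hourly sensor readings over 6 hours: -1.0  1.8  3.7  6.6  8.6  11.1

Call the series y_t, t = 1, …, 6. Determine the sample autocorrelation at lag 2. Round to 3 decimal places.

0.076

Mean ȳ = (-1.0 + 1.8 + 3.7 + 6.6 + 8.6 + 11.1)/6 = 5.1333
Σ(y_t−ȳ)(y_{t+2}−ȳ) = (8.7911) + (-4.8889) + (-4.9689) + (8.7511) = 7.6844
Denominator Σ(y_t−ȳ)² = 100.5533
r_2 = 7.6844 / 100.5533 = 0.076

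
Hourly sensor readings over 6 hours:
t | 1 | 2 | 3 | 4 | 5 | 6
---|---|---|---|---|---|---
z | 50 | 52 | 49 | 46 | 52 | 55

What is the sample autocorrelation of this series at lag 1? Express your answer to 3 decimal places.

0.089

Mean z̄ = (50 + 52 + 49 + 46 + 52 + 55)/6 = 50.6667
Deviations from mean: -0.6667, 1.3333, -1.6667, -4.6667, 1.3333, 4.3333
Σ(z_t−z̄)(z_{t+1}−z̄) = (-0.8889) + (-2.2222) + (7.7778) + (-6.2222) + (5.7778) = 4.2222
Denominator Σ(z_t−z̄)² = 47.3333
r_1 = 4.2222 / 47.3333 = 0.089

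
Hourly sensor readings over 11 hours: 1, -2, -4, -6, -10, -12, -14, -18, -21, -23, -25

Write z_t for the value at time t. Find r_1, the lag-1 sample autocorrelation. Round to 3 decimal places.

Mean z̄ = (1 − 2 − 4 − 6 − 10 − 12 − 14 − 18 − 21 − 23 − 25)/11 = -12.1818
Numerator Σ_{t=1}^{10}(z_t−z̄)(z_{t+1}−z̄) = 577.6033
Denominator Σ(z_t−z̄)² = 783.6364
r_1 = 577.6033 / 783.6364 = 0.737

0.737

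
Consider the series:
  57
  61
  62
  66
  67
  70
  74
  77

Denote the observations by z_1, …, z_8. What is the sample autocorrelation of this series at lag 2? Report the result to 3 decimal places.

Mean z̄ = (57 + 61 + 62 + 66 + 67 + 70 + 74 + 77)/8 = 66.7500
Σ(z_t−z̄)(z_{t+2}−z̄) = (46.3125) + (4.3125) + (-1.1875) + (-2.4375) + (1.8125) + (33.3125) = 82.1250
Denominator Σ(z_t−z̄)² = 319.5000
r_2 = 82.1250 / 319.5000 = 0.257

0.257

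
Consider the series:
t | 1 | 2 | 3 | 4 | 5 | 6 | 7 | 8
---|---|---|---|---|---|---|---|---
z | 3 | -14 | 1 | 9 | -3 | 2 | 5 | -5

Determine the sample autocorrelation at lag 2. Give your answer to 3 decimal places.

Mean z̄ = (3 − 14 + 1 + 9 − 3 + 2 + 5 − 5)/8 = -0.2500
Deviations from mean: 3.2500, -13.7500, 1.2500, 9.2500, -2.7500, 2.2500, 5.2500, -4.7500
Σ(z_t−z̄)(z_{t+2}−z̄) = (4.0625) + (-127.1875) + (-3.4375) + (20.8125) + (-14.4375) + (-10.6875) = -130.8750
Denominator Σ(z_t−z̄)² = 349.5000
r_2 = -130.8750 / 349.5000 = -0.374

-0.374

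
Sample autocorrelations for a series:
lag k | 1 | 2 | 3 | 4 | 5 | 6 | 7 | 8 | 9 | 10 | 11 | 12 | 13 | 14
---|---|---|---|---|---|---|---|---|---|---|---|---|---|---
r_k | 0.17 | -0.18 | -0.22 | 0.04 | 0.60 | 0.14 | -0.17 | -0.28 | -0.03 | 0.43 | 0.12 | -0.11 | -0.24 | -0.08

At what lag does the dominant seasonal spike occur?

5

The largest autocorrelation is r_5 = 0.60, with a weaker echo at lag 10 (0.43); the remaining lags stay at or below 0.17.
The dominant spike at lag 5 indicates a seasonal period of 5.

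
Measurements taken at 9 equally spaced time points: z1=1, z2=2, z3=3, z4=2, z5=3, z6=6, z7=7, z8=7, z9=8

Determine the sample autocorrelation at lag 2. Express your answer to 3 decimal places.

Mean z̄ = (1 + 2 + 3 + 2 + 3 + 6 + 7 + 7 + 8)/9 = 4.3333
Numerator Σ_{t=1}^{7}(z_t−z̄)(z_{t+2}−z̄) = 18.4444
Denominator Σ(z_t−z̄)² = 56.0000
r_2 = 18.4444 / 56.0000 = 0.329

0.329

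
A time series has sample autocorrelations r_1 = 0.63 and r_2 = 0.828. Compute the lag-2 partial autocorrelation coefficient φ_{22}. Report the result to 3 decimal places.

0.715

φ_{22} = (r_2 − r_1²) / (1 − r_1²)
r_1² = (0.63)² = 0.3969
Numerator = 0.828 − 0.3969 = 0.4311; denominator = 1 − 0.3969 = 0.6031
φ_{22} = 0.4311 / 0.6031 = 0.715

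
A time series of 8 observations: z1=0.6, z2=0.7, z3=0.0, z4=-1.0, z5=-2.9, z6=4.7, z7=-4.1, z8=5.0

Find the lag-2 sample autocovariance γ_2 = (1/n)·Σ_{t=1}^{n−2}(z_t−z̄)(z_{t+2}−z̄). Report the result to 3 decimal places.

Mean z̄ = (0.6 + 0.7 + 0.0 − 1.0 − 2.9 + 4.7 − 4.1 + 5.0)/8 = 0.3750
Σ_{t=1}^{6}(z_t−z̄)(z_{t+2}−z̄) = 29.4088
γ_2 = 29.4088 / 8 = 3.676

3.676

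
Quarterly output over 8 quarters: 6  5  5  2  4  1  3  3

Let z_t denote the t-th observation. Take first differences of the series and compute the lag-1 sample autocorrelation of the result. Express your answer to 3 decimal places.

First differences Δz: -1, 0, -3, 2, -3, 2, 0
Mean of differences = -0.4286
Numerator Σ(Δz_t−Δz̄)(Δz_{t+1}−Δz̄) = -19.0408
Denominator Σ(Δz_t−Δz̄)² = 25.7143
r_1(Δz) = -19.0408 / 25.7143 = -0.740

-0.740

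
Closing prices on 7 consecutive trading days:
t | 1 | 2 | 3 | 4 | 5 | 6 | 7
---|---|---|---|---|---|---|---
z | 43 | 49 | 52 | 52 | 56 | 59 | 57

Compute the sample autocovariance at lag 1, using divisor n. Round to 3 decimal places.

12.157

Mean z̄ = (43 + 49 + 52 + 52 + 56 + 59 + 57)/7 = 52.5714
Σ_{t=1}^{6}(z_t−z̄)(z_{t+1}−z̄) = 85.1020
γ_1 = 85.1020 / 7 = 12.157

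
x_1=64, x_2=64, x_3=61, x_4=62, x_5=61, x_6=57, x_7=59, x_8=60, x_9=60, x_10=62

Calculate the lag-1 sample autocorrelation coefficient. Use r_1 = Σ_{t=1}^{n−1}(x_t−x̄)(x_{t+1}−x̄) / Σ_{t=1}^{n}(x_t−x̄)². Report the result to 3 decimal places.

0.452

Mean x̄ = (64 + 64 + 61 + 62 + 61 + 57 + 59 + 60 + 60 + 62)/10 = 61.0000
Numerator Σ_{t=1}^{9}(x_t−x̄)(x_{t+1}−x̄) = 19.0000
Denominator Σ(x_t−x̄)² = 42.0000
r_1 = 19.0000 / 42.0000 = 0.452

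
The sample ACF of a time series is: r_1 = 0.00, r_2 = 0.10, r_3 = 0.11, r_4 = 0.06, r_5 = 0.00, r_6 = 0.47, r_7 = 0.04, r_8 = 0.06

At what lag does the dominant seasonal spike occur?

The largest autocorrelation is r_6 = 0.47; the remaining lags stay at or below 0.11.
The dominant spike at lag 6 indicates a seasonal period of 6.

6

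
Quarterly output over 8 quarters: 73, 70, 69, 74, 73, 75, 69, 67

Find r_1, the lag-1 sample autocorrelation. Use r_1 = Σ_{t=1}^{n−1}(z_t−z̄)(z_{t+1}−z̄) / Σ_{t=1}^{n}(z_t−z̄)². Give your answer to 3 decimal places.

Mean z̄ = (73 + 70 + 69 + 74 + 73 + 75 + 69 + 67)/8 = 71.2500
Deviations from mean: 1.7500, -1.2500, -2.2500, 2.7500, 1.7500, 3.7500, -2.2500, -4.2500
Numerator Σ_{t=1}^{7}(z_t−z̄)(z_{t+1}−z̄) = 6.9375
Denominator Σ(z_t−z̄)² = 57.5000
r_1 = 6.9375 / 57.5000 = 0.121

0.121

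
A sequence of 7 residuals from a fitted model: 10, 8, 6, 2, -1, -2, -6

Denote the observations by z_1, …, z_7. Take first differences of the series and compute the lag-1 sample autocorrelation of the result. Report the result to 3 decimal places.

First differences Δz: -2, -2, -4, -3, -1, -4
Mean of differences = -2.6667
Numerator Σ(Δz_t−Δz̄)(Δz_{t+1}−Δz̄) = -2.7778
Denominator Σ(Δz_t−Δz̄)² = 7.3333
r_1(Δz) = -2.7778 / 7.3333 = -0.379

-0.379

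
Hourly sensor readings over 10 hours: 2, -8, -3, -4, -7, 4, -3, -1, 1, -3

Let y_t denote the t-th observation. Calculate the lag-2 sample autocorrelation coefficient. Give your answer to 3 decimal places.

Mean ȳ = (2 − 8 − 3 − 4 − 7 + 4 − 3 − 1 + 1 − 3)/10 = -2.2000
Numerator Σ_{t=1}^{8}(y_t−ȳ)(y_{t+2}−ȳ) = 7.5200
Denominator Σ(y_t−ȳ)² = 129.6000
r_2 = 7.5200 / 129.6000 = 0.058

0.058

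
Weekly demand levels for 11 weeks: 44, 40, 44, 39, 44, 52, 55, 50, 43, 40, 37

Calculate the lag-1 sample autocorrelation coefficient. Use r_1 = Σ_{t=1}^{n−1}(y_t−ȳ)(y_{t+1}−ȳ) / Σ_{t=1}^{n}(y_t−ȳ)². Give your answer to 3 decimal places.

0.539

Mean ȳ = (44 + 40 + 44 + 39 + 44 + 52 + 55 + 50 + 43 + 40 + 37)/11 = 44.3636
Numerator Σ_{t=1}^{10}(y_t−ȳ)(y_{t+1}−ȳ) = 175.8678
Denominator Σ(y_t−ȳ)² = 326.5455
r_1 = 175.8678 / 326.5455 = 0.539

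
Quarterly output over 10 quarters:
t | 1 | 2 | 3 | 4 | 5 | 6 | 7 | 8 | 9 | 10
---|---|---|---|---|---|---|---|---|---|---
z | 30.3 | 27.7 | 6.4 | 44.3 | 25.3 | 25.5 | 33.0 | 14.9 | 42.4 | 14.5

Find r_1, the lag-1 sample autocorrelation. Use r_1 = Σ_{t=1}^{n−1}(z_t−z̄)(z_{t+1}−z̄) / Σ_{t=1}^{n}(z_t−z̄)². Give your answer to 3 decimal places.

-0.651

Mean z̄ = (30.3 + 27.7 + 6.4 + 44.3 + 25.3 + 25.5 + 33.0 + 14.9 + 42.4 + 14.5)/10 = 26.4300
Numerator Σ_{t=1}^{9}(z_t−z̄)(z_{t+1}−z̄) = -854.1199
Denominator Σ(z_t−z̄)² = 1312.7410
r_1 = -854.1199 / 1312.7410 = -0.651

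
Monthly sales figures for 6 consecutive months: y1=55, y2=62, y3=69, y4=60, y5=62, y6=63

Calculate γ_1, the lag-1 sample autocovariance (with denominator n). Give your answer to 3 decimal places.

Mean ȳ = (55 + 62 + 69 + 60 + 62 + 63)/6 = 61.8333
Deviations: -6.8333, 0.1667, 7.1667, -1.8333, 0.1667, 1.1667
Σ_{t=1}^{5}(y_t−ȳ)(y_{t+1}−ȳ) = -13.1944
γ_1 = -13.1944 / 6 = -2.199

-2.199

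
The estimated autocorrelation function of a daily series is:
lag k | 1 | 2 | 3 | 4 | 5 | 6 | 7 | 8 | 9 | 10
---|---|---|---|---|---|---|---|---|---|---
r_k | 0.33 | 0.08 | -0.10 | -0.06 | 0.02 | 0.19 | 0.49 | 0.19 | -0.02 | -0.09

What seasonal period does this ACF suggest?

7

The largest autocorrelation is r_7 = 0.49; the remaining lags stay at or below 0.33. The elevated value at lag 1 (0.33), dropping to 0.08 at lag 2, reflects decaying short-term dependence rather than seasonality.
The dominant spike at lag 7 indicates a seasonal period of 7.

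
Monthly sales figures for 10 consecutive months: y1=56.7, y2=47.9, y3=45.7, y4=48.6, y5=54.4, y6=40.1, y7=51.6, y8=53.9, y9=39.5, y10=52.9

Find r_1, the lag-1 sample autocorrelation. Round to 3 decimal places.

Mean ȳ = (56.7 + 47.9 + 45.7 + 48.6 + 54.4 + 40.1 + 51.6 + 53.9 + 39.5 + 52.9)/10 = 49.1300
Numerator Σ_{t=1}^{9}(y_t−ȳ)(y_{t+1}−ȳ) = -146.4179
Denominator Σ(y_t−ȳ)² = 315.9810
r_1 = -146.4179 / 315.9810 = -0.463

-0.463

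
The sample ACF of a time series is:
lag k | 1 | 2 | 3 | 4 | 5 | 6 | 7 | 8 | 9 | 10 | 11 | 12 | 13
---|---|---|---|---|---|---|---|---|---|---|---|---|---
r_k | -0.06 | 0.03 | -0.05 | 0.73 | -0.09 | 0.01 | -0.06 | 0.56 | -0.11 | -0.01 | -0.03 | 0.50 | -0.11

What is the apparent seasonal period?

4

The largest autocorrelation is r_4 = 0.73, with weaker echoes at lags 8 (0.56) and 12 (0.50); the remaining lags stay at or below 0.03.
The dominant spike at lag 4 indicates a seasonal period of 4.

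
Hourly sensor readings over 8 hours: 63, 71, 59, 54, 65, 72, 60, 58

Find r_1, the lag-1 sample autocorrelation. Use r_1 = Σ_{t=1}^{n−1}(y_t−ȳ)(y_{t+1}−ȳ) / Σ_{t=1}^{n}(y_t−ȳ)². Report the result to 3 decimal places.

Mean ȳ = (63 + 71 + 59 + 54 + 65 + 72 + 60 + 58)/8 = 62.7500
Deviations from mean: 0.2500, 8.2500, -3.7500, -8.7500, 2.2500, 9.2500, -2.7500, -4.7500
Σ(y_t−ȳ)(y_{t+1}−ȳ) = (2.0625) + (-30.9375) + (32.8125) + (-19.6875) + (20.8125) + (-25.4375) + (13.0625) = -7.3125
Denominator Σ(y_t−ȳ)² = 279.5000
r_1 = -7.3125 / 279.5000 = -0.026

-0.026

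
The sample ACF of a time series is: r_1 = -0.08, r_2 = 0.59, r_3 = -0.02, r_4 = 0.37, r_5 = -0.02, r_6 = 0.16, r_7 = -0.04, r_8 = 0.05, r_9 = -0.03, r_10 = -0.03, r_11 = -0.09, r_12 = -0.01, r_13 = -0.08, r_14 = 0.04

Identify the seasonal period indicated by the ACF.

2

The largest autocorrelation is r_2 = 0.59, with weaker echoes at lags 4 (0.37) and 6 (0.16); the remaining lags stay at or below 0.05.
The dominant spike at lag 2 indicates a seasonal period of 2.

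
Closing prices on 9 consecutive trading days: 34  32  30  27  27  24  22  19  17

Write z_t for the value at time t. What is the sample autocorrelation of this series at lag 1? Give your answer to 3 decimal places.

Mean z̄ = (34 + 32 + 30 + 27 + 27 + 24 + 22 + 19 + 17)/9 = 25.7778
Numerator Σ_{t=1}^{8}(z_t−z̄)(z_{t+1}−z̄) = 173.7284
Denominator Σ(z_t−z̄)² = 267.5556
r_1 = 173.7284 / 267.5556 = 0.649

0.649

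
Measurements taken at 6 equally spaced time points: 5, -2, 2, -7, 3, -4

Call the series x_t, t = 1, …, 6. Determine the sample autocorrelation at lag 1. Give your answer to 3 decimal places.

-0.600

Mean x̄ = (5 − 2 + 2 − 7 + 3 − 4)/6 = -0.5000
Σ(x_t−x̄)(x_{t+1}−x̄) = (-8.2500) + (-3.7500) + (-16.2500) + (-22.7500) + (-12.2500) = -63.2500
Denominator Σ(x_t−x̄)² = 105.5000
r_1 = -63.2500 / 105.5000 = -0.600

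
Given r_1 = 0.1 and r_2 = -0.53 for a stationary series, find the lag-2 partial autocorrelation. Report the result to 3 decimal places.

-0.545

φ_{22} = (r_2 − r_1²) / (1 − r_1²)
r_1² = (0.1)² = 0.01
Numerator = -0.53 − 0.0100 = -0.5400; denominator = 1 − 0.0100 = 0.9900
φ_{22} = -0.5400 / 0.9900 = -0.545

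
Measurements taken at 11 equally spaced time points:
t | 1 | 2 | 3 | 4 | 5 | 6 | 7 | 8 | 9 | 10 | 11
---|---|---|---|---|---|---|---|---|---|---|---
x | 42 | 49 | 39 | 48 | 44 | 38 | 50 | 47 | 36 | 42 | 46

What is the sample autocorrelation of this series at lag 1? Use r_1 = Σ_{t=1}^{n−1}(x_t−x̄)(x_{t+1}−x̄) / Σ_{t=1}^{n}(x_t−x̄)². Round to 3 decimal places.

Mean x̄ = (42 + 49 + 39 + 48 + 44 + 38 + 50 + 47 + 36 + 42 + 46)/11 = 43.7273
Numerator Σ_{t=1}^{10}(x_t−x̄)(x_{t+1}−x̄) = -85.8926
Denominator Σ(x_t−x̄)² = 222.1818
r_1 = -85.8926 / 222.1818 = -0.387

-0.387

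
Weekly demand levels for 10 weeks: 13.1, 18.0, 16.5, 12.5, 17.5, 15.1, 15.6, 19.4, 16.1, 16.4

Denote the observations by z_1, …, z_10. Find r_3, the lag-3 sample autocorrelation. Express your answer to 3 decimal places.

0.477

Mean z̄ = (13.1 + 18.0 + 16.5 + 12.5 + 17.5 + 15.1 + 15.6 + 19.4 + 16.1 + 16.4)/10 = 16.0200
Σ(z_t−z̄)(z_{t+3}−z̄) = (10.2784) + (2.9304) + (-0.4416) + (1.4784) + (5.0024) + (-0.0736) + (-0.1596) = 19.0148
Denominator Σ(z_t−z̄)² = 39.8560
r_3 = 19.0148 / 39.8560 = 0.477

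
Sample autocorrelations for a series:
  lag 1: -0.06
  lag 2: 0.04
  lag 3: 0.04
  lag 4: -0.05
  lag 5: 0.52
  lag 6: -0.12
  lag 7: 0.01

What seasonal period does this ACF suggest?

5

The largest autocorrelation is r_5 = 0.52; the remaining lags stay at or below 0.04.
The dominant spike at lag 5 indicates a seasonal period of 5.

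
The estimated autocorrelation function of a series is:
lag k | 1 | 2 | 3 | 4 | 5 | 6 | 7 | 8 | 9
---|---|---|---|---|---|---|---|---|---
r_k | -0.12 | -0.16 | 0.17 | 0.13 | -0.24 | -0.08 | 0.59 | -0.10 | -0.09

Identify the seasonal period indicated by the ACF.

7

The largest autocorrelation is r_7 = 0.59; the remaining lags stay at or below 0.17.
The dominant spike at lag 7 indicates a seasonal period of 7.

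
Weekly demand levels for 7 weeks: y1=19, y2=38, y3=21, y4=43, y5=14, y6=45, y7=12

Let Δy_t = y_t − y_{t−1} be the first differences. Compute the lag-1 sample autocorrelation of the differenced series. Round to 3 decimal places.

-0.809

First differences Δy: 19, -17, 22, -29, 31, -33
Mean of differences = -1.1667
Numerator Σ(Δy_t−Δȳ)(Δy_{t+1}−Δȳ) = -3250.1944
Denominator Σ(Δy_t−Δȳ)² = 4016.8333
r_1(Δy) = -3250.1944 / 4016.8333 = -0.809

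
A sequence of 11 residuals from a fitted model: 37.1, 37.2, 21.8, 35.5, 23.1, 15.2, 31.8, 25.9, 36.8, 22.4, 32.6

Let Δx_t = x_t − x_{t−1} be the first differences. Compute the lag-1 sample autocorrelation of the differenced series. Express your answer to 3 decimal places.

First differences Δx: 0.1, -15.4, 13.7, -12.4, -7.9, 16.6, -5.9, 10.9, -14.4, 10.2
Mean of differences = -0.4500
Numerator Σ(Δx_t−Δx̄)(Δx_{t+1}−Δx̄) = -888.5325
Denominator Σ(Δx_t−Δx̄)² = 1379.5850
r_1(Δx) = -888.5325 / 1379.5850 = -0.644

-0.644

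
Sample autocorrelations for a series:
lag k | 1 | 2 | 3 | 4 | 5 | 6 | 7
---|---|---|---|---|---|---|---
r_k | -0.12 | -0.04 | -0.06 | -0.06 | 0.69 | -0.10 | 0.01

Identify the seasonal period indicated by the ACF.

5

The largest autocorrelation is r_5 = 0.69; the remaining lags stay at or below 0.01.
The dominant spike at lag 5 indicates a seasonal period of 5.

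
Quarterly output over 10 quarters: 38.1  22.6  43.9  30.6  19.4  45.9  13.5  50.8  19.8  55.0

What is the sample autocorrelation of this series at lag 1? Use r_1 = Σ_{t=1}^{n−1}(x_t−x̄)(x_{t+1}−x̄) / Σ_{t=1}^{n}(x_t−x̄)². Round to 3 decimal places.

Mean x̄ = (38.1 + 22.6 + 43.9 + 30.6 + 19.4 + 45.9 + 13.5 + 50.8 + 19.8 + 55.0)/10 = 33.9600
Numerator Σ_{t=1}^{9}(x_t−x̄)(x_{t+1}−x̄) = -1443.4916
Denominator Σ(x_t−x̄)² = 1956.2240
r_1 = -1443.4916 / 1956.2240 = -0.738

-0.738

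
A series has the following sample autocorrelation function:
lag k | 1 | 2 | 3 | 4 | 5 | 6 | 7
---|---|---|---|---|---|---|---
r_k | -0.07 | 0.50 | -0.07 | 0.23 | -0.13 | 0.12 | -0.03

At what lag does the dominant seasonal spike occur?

The largest autocorrelation is r_2 = 0.50, with a weaker echo at lag 4 (0.23); the remaining lags stay at or below 0.12.
The dominant spike at lag 2 indicates a seasonal period of 2.

2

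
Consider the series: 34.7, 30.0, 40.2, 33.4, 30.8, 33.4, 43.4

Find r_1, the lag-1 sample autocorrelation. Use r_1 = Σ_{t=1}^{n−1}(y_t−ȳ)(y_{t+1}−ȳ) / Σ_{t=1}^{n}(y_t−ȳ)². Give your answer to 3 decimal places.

Mean ȳ = (34.7 + 30.0 + 40.2 + 33.4 + 30.8 + 33.4 + 43.4)/7 = 35.1286
Deviations from mean: -0.4286, -5.1286, 5.0714, -1.7286, -4.3286, -1.7286, 8.2714
Σ(y_t−ȳ)(y_{t+1}−ȳ) = (2.1980) + (-26.0092) + (-8.7663) + (7.4822) + (7.4822) + (-14.2978) = -31.9108
Denominator Σ(y_t−ȳ)² = 145.3343
r_1 = -31.9108 / 145.3343 = -0.220

-0.220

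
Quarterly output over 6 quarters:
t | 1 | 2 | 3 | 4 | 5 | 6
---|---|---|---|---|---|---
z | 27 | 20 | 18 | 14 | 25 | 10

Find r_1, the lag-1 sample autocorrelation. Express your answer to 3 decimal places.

Mean z̄ = (27 + 20 + 18 + 14 + 25 + 10)/6 = 19.0000
Σ(z_t−z̄)(z_{t+1}−z̄) = (8.0000) + (-1.0000) + (5.0000) + (-30.0000) + (-54.0000) = -72.0000
Denominator Σ(z_t−z̄)² = 208.0000
r_1 = -72.0000 / 208.0000 = -0.346

-0.346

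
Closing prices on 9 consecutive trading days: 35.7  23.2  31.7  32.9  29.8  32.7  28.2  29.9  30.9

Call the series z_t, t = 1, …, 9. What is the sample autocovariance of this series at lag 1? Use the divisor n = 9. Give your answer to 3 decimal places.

-5.633

Mean z̄ = (35.7 + 23.2 + 31.7 + 32.9 + 29.8 + 32.7 + 28.2 + 29.9 + 30.9)/9 = 30.5556
Σ_{t=1}^{8}(z_t−z̄)(z_{t+1}−z̄) = -50.6998
γ_1 = -50.6998 / 9 = -5.633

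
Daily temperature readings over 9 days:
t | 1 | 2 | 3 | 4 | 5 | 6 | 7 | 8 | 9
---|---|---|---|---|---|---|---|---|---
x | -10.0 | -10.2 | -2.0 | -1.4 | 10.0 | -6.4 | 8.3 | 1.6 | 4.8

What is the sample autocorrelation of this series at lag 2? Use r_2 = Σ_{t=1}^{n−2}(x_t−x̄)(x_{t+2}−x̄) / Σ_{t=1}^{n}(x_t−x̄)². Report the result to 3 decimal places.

Mean x̄ = (-10.0 − 10.2 − 2.0 − 1.4 + 10.0 − 6.4 + 8.3 + 1.6 + 4.8)/9 = -0.5889
Σ(x_t−x̄)(x_{t+2}−x̄) = (13.2801) + (7.7957) + (-14.9421) + (4.7135) + (94.1235) + (-12.7199) + (47.9012) = 140.1520
Denominator Σ(x_t−x̄)² = 442.3289
r_2 = 140.1520 / 442.3289 = 0.317

0.317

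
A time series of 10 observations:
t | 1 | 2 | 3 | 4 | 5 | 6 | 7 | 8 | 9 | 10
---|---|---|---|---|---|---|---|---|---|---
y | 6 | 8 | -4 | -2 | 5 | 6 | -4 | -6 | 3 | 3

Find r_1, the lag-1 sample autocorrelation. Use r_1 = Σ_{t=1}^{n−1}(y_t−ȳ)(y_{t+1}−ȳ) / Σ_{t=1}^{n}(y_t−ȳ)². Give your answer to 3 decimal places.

0.104

Mean ȳ = (6 + 8 − 4 − 2 + 5 + 6 − 4 − 6 + 3 + 3)/10 = 1.5000
Numerator Σ_{t=1}^{9}(y_t−ȳ)(y_{t+1}−ȳ) = 23.7500
Denominator Σ(y_t−ȳ)² = 228.5000
r_1 = 23.7500 / 228.5000 = 0.104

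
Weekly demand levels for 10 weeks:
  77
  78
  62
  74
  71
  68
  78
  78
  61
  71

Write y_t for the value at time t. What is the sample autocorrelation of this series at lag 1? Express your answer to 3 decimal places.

Mean ȳ = (77 + 78 + 62 + 74 + 71 + 68 + 78 + 78 + 61 + 71)/10 = 71.8000
Numerator Σ_{t=1}^{9}(y_t−ȳ)(y_{t+1}−ȳ) = -92.2400
Denominator Σ(y_t−ȳ)² = 375.6000
r_1 = -92.2400 / 375.6000 = -0.246

-0.246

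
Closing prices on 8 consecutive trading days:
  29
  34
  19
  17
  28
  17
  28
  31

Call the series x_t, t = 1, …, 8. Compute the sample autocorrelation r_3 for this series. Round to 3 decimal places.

0.123

Mean x̄ = (29 + 34 + 19 + 17 + 28 + 17 + 28 + 31)/8 = 25.3750
Σ(x_t−x̄)(x_{t+3}−x̄) = (-30.3594) + (22.6406) + (53.3906) + (-21.9844) + (14.7656) = 38.4531
Denominator Σ(x_t−x̄)² = 313.8750
r_3 = 38.4531 / 313.8750 = 0.123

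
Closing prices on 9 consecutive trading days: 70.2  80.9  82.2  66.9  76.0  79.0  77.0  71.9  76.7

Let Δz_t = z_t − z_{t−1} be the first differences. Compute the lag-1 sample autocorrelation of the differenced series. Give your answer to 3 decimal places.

-0.269

First differences Δz: 10.7, 1.3, -15.3, 9.1, 3.0, -2.0, -5.1, 4.8
Mean of differences = 0.8125
Numerator Σ(Δz_t−Δz̄)(Δz_{t+1}−Δz̄) = -131.5377
Denominator Σ(Δz_t−Δz̄)² = 489.8488
r_1(Δz) = -131.5377 / 489.8488 = -0.269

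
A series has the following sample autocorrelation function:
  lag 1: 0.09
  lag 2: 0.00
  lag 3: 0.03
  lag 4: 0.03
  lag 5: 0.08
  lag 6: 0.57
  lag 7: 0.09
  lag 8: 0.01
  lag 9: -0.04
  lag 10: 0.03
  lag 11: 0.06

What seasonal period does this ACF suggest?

6

The largest autocorrelation is r_6 = 0.57; the remaining lags stay at or below 0.09.
The dominant spike at lag 6 indicates a seasonal period of 6.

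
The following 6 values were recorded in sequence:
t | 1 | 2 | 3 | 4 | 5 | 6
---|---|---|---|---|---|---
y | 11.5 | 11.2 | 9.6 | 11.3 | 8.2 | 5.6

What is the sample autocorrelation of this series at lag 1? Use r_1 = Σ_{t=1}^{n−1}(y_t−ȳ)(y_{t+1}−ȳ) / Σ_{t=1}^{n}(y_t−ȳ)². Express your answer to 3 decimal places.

0.234

Mean ȳ = (11.5 + 11.2 + 9.6 + 11.3 + 8.2 + 5.6)/6 = 9.5667
Deviations from mean: 1.9333, 1.6333, 0.0333, 1.7333, -1.3667, -3.9667
Σ(y_t−ȳ)(y_{t+1}−ȳ) = (3.1578) + (0.0544) + (0.0578) + (-2.3689) + (5.4211) = 6.3222
Denominator Σ(y_t−ȳ)² = 27.0133
r_1 = 6.3222 / 27.0133 = 0.234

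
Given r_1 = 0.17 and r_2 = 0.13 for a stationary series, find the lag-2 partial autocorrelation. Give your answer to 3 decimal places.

0.104

φ_{22} = (r_2 − r_1²) / (1 − r_1²)
r_1² = (0.17)² = 0.0289
Numerator = 0.13 − 0.0289 = 0.1011; denominator = 1 − 0.0289 = 0.9711
φ_{22} = 0.1011 / 0.9711 = 0.104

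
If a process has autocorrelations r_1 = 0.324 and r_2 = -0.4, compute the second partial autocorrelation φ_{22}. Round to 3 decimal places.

φ_{22} = (r_2 − r_1²) / (1 − r_1²)
r_1² = (0.324)² = 0.104976
Numerator = -0.4 − 0.1050 = -0.5050; denominator = 1 − 0.1050 = 0.8950
φ_{22} = -0.5050 / 0.8950 = -0.564

-0.564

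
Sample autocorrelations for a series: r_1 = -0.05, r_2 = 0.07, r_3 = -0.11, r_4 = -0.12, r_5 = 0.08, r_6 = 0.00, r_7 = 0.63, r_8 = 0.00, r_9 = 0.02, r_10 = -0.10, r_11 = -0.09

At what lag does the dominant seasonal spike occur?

7

The largest autocorrelation is r_7 = 0.63; the remaining lags stay at or below 0.08.
The dominant spike at lag 7 indicates a seasonal period of 7.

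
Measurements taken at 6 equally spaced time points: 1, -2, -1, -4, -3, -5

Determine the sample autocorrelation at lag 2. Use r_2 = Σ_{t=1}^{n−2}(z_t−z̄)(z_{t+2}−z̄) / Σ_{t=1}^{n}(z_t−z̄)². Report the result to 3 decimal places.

0.319

Mean z̄ = (1 − 2 − 1 − 4 − 3 − 5)/6 = -2.3333
Deviations from mean: 3.3333, 0.3333, 1.3333, -1.6667, -0.6667, -2.6667
Numerator Σ_{t=1}^{4}(z_t−z̄)(z_{t+2}−z̄) = 7.4444
Denominator Σ(z_t−z̄)² = 23.3333
r_2 = 7.4444 / 23.3333 = 0.319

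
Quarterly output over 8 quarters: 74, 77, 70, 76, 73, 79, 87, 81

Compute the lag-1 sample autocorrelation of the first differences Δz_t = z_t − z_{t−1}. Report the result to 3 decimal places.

First differences Δz: 3, -7, 6, -3, 6, 8, -6
Mean of differences = 1.0000
Numerator Σ(Δz_t−Δz̄)(Δz_{t+1}−Δz̄) = -110.0000
Denominator Σ(Δz_t−Δz̄)² = 232.0000
r_1(Δz) = -110.0000 / 232.0000 = -0.474

-0.474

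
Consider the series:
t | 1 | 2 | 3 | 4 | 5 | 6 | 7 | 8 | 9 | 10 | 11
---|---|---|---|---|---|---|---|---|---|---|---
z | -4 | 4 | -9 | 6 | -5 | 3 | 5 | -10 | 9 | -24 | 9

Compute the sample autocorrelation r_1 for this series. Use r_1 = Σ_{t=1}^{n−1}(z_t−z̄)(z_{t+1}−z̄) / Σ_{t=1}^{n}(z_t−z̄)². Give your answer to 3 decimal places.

-0.724

Mean z̄ = (-4 + 4 − 9 + 6 − 5 + 3 + 5 − 10 + 9 − 24 + 9)/11 = -1.4545
Numerator Σ_{t=1}^{10}(z_t−z̄)(z_{t+1}−z̄) = -740.6612
Denominator Σ(z_t−z̄)² = 1022.7273
r_1 = -740.6612 / 1022.7273 = -0.724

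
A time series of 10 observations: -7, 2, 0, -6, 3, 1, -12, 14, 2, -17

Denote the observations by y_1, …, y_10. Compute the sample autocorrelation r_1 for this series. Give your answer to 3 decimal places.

-0.305

Mean ȳ = (-7 + 2 + 0 − 6 + 3 + 1 − 12 + 14 + 2 − 17)/10 = -2.0000
Numerator Σ_{t=1}^{9}(y_t−ȳ)(y_{t+1}−ȳ) = -211.0000
Denominator Σ(y_t−ȳ)² = 692.0000
r_1 = -211.0000 / 692.0000 = -0.305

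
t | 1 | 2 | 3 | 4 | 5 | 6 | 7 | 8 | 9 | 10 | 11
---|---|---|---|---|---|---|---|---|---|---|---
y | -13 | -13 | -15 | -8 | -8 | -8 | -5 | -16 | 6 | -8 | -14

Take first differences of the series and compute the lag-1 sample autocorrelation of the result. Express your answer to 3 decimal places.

-0.570

First differences Δy: 0, -2, 7, 0, 0, 3, -11, 22, -14, -6
Mean of differences = -0.1000
Numerator Σ(Δy_t−Δȳ)(Δy_{t+1}−Δȳ) = -512.5100
Denominator Σ(Δy_t−Δȳ)² = 898.9000
r_1(Δy) = -512.5100 / 898.9000 = -0.570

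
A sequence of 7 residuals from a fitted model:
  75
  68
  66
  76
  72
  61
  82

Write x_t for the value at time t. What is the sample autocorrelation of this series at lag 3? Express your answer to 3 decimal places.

Mean x̄ = (75 + 68 + 66 + 76 + 72 + 61 + 82)/7 = 71.4286
Deviations from mean: 3.5714, -3.4286, -5.4286, 4.5714, 0.5714, -10.4286, 10.5714
Σ(x_t−x̄)(x_{t+3}−x̄) = (16.3265) + (-1.9592) + (56.6122) + (48.3265) = 119.3061
Denominator Σ(x_t−x̄)² = 295.7143
r_3 = 119.3061 / 295.7143 = 0.403

0.403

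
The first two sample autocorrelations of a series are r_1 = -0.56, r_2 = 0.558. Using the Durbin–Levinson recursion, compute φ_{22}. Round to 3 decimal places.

0.356

φ_{22} = (r_2 − r_1²) / (1 − r_1²)
r_1² = (-0.56)² = 0.3136
Numerator = 0.558 − 0.3136 = 0.2444; denominator = 1 − 0.3136 = 0.6864
φ_{22} = 0.2444 / 0.6864 = 0.356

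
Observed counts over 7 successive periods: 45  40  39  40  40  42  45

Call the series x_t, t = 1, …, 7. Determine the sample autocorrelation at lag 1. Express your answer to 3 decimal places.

Mean x̄ = (45 + 40 + 39 + 40 + 40 + 42 + 45)/7 = 41.5714
Deviations from mean: 3.4286, -1.5714, -2.5714, -1.5714, -1.5714, 0.4286, 3.4286
Σ(x_t−x̄)(x_{t+1}−x̄) = (-5.3878) + (4.0408) + (4.0408) + (2.4694) + (-0.6735) + (1.4694) = 5.9592
Denominator Σ(x_t−x̄)² = 37.7143
r_1 = 5.9592 / 37.7143 = 0.158

0.158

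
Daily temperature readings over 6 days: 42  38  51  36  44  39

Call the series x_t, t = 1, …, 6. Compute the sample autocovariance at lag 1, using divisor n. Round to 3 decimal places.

-17.963

Mean x̄ = (42 + 38 + 51 + 36 + 44 + 39)/6 = 41.6667
Σ_{t=1}^{5}(x_t−x̄)(x_{t+1}−x̄) = -107.7778
γ_1 = -107.7778 / 6 = -17.963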